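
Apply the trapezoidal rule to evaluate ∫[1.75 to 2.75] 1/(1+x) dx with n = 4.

f(x) = 1/(1+x)
a = 1.75, b = 2.75, n = 4
h = (b - a)/n = 0.250000

Trapezoidal rule: (h/2)[f(x₀) + 2f(x₁) + 2f(x₂) + ... + f(xₙ)]

x_0 = 1.7500, f(x_0) = 0.363636, coefficient = 1
x_1 = 2.0000, f(x_1) = 0.333333, coefficient = 2
x_2 = 2.2500, f(x_2) = 0.307692, coefficient = 2
x_3 = 2.5000, f(x_3) = 0.285714, coefficient = 2
x_4 = 2.7500, f(x_4) = 0.266667, coefficient = 1

I ≈ (0.250000/2) × 2.483783 = 0.310473
Exact value: 0.310155
Error: 0.000318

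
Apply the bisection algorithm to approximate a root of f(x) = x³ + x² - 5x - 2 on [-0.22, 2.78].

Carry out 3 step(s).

f(x) = x³ + x² - 5x - 2
Initial interval: [-0.22, 2.78]

Iteration 1:
  c_1 = (-0.220000 + 2.780000)/2 = 1.280000
  f(c_1) = f(1.280000) = -4.664448
  f(a) × f(c) ≥ 0, new interval: [1.280000, 2.780000]
Iteration 2:
  c_2 = (1.280000 + 2.780000)/2 = 2.030000
  f(c_2) = f(2.030000) = 0.336327
  f(a) × f(c) < 0, new interval: [1.280000, 2.030000]
Iteration 3:
  c_3 = (1.280000 + 2.030000)/2 = 1.655000
  f(c_3) = f(1.655000) = -3.002889
  f(a) × f(c) ≥ 0, new interval: [1.655000, 2.030000]

After 3 iteration(s), the approximation is c_3 = 1.655000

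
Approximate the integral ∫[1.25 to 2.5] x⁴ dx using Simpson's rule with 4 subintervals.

f(x) = x⁴
a = 1.25, b = 2.5, n = 4
h = (b - a)/n = 0.312500

Simpson's rule: (h/3)[f(x₀) + 4f(x₁) + 2f(x₂) + ... + f(xₙ)]

x_0 = 1.2500, f(x_0) = 2.441406, coefficient = 1
x_1 = 1.5625, f(x_1) = 5.960464, coefficient = 4
x_2 = 1.8750, f(x_2) = 12.359619, coefficient = 2
x_3 = 2.1875, f(x_3) = 22.897720, coefficient = 4
x_4 = 2.5000, f(x_4) = 39.062500, coefficient = 1

I ≈ (0.312500/3) × 181.655884 = 18.922488
Exact value: 18.920898
Error: 0.001589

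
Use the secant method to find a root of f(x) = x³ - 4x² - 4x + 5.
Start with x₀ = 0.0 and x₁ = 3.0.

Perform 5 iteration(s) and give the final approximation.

f(x) = x³ - 4x² - 4x + 5
x₀ = 0.0, x₁ = 3.0

Secant formula: x_{n+1} = x_n - f(x_n)(x_n - x_{n-1})/(f(x_n) - f(x_{n-1}))

Iteration 1:
  f(0.000000) = 5.000000
  f(3.000000) = -16.000000
  x_2 = 3.000000 - (-16.000000)×(3.000000 - 0.000000)/(-16.000000 - 5.000000)
       = 0.714286
Iteration 2:
  f(3.000000) = -16.000000
  f(0.714286) = 0.466472
  x_3 = 0.714286 - 0.466472×(0.714286 - 3.000000)/(0.466472 - (-16.000000))
       = 0.779037
Iteration 3:
  f(0.714286) = 0.466472
  f(0.779037) = -0.070945
  x_4 = 0.779037 - (-0.070945)×(0.779037 - 0.714286)/(-0.070945 - 0.466472)
       = 0.770489
Iteration 4:
  f(0.779037) = -0.070945
  f(0.770489) = 0.000834
  x_5 = 0.770489 - 0.000834×(0.770489 - 0.779037)/(0.000834 - (-0.070945))
       = 0.770588
Iteration 5:
  f(0.770489) = 0.000834
  f(0.770588) = 0.000001
  x_6 = 0.770588 - 0.000001×(0.770588 - 0.770489)/(0.000001 - 0.000834)
       = 0.770589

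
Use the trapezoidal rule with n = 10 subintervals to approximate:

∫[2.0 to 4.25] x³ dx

f(x) = x³
a = 2.0, b = 4.25, n = 10
h = (b - a)/n = 0.225000

Trapezoidal rule: (h/2)[f(x₀) + 2f(x₁) + 2f(x₂) + ... + f(xₙ)]

x_0 = 2.0000, f(x_0) = 8.000000, coefficient = 1
x_1 = 2.2250, f(x_1) = 11.015141, coefficient = 2
x_2 = 2.4500, f(x_2) = 14.706125, coefficient = 2
x_3 = 2.6750, f(x_3) = 19.141297, coefficient = 2
x_4 = 2.9000, f(x_4) = 24.389000, coefficient = 2
x_5 = 3.1250, f(x_5) = 30.517578, coefficient = 2
x_6 = 3.3500, f(x_6) = 37.595375, coefficient = 2
x_7 = 3.5750, f(x_7) = 45.690734, coefficient = 2
x_8 = 3.8000, f(x_8) = 54.872000, coefficient = 2
x_9 = 4.0250, f(x_9) = 65.207516, coefficient = 2
x_10 = 4.2500, f(x_10) = 76.765625, coefficient = 1

I ≈ (0.225000/2) × 691.035156 = 77.741455
Exact value: 77.563477
Error: 0.177979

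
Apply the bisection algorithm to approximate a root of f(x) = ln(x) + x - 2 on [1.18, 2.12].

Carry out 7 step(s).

f(x) = ln(x) + x - 2
Initial interval: [1.18, 2.12]

Iteration 1:
  c_1 = (1.180000 + 2.120000)/2 = 1.650000
  f(c_1) = f(1.650000) = 0.150775
  f(a) × f(c) < 0, new interval: [1.180000, 1.650000]
Iteration 2:
  c_2 = (1.180000 + 1.650000)/2 = 1.415000
  f(c_2) = f(1.415000) = -0.237870
  f(a) × f(c) ≥ 0, new interval: [1.415000, 1.650000]
Iteration 3:
  c_3 = (1.415000 + 1.650000)/2 = 1.532500
  f(c_3) = f(1.532500) = -0.040600
  f(a) × f(c) ≥ 0, new interval: [1.532500, 1.650000]
Iteration 4:
  c_4 = (1.532500 + 1.650000)/2 = 1.591250
  f(c_4) = f(1.591250) = 0.055770
  f(a) × f(c) < 0, new interval: [1.532500, 1.591250]
Iteration 5:
  c_5 = (1.532500 + 1.591250)/2 = 1.561875
  f(c_5) = f(1.561875) = 0.007762
  f(a) × f(c) < 0, new interval: [1.532500, 1.561875]
Iteration 6:
  c_6 = (1.532500 + 1.561875)/2 = 1.547188
  f(c_6) = f(1.547188) = -0.016374
  f(a) × f(c) ≥ 0, new interval: [1.547188, 1.561875]
Iteration 7:
  c_7 = (1.547188 + 1.561875)/2 = 1.554531
  f(c_7) = f(1.554531) = -0.004295
  f(a) × f(c) ≥ 0, new interval: [1.554531, 1.561875]

After 7 iteration(s), the approximation is c_7 = 1.554531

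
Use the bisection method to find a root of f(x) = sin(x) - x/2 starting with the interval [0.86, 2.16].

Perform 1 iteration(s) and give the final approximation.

f(x) = sin(x) - x/2
Initial interval: [0.86, 2.16]

Iteration 1:
  c_1 = (0.860000 + 2.160000)/2 = 1.510000
  f(c_1) = f(1.510000) = 0.243152
  f(a) × f(c) ≥ 0, new interval: [1.510000, 2.160000]

After 1 iteration(s), the approximation is c_1 = 1.510000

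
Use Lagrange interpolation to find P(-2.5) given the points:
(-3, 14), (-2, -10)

Lagrange interpolation formula:
P(x) = Σ yᵢ × Lᵢ(x)
where Lᵢ(x) = Π_{j≠i} (x - xⱼ)/(xᵢ - xⱼ)

L_0(-2.5) = (-2.5 - (-2))/(-3 - (-2)) = 0.500000
L_1(-2.5) = (-2.5 - (-3))/(-2 - (-3)) = 0.500000

P(-2.5) = 14×L_0(-2.5) + (-10)×L_1(-2.5)
P(-2.5) = 2.000000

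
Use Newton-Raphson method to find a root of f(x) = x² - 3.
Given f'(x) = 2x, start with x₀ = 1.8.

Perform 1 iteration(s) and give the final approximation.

f(x) = x² - 3
f'(x) = 2x
x₀ = 1.8

Newton-Raphson formula: x_{n+1} = x_n - f(x_n)/f'(x_n)

Iteration 1:
  f(1.800000) = 0.240000
  f'(1.800000) = 3.600000
  x_1 = 1.800000 - 0.240000/3.600000 = 1.733333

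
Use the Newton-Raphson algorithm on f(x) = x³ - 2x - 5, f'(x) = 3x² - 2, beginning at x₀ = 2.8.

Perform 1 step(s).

f(x) = x³ - 2x - 5
f'(x) = 3x² - 2
x₀ = 2.8

Newton-Raphson formula: x_{n+1} = x_n - f(x_n)/f'(x_n)

Iteration 1:
  f(2.800000) = 11.352000
  f'(2.800000) = 21.520000
  x_1 = 2.800000 - 11.352000/21.520000 = 2.272491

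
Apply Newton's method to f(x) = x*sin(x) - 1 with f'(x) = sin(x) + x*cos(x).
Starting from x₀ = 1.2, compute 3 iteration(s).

f(x) = x*sin(x) - 1
f'(x) = sin(x) + x*cos(x)
x₀ = 1.2

Newton-Raphson formula: x_{n+1} = x_n - f(x_n)/f'(x_n)

Iteration 1:
  f(1.200000) = 0.118447
  f'(1.200000) = 1.366868
  x_1 = 1.200000 - 0.118447/1.366868 = 1.113344
Iteration 2:
  f(1.113344) = -0.001129
  f'(1.113344) = 1.388904
  x_2 = 1.113344 - (-0.001129)/1.388904 = 1.114157
Iteration 3:
  f(1.114157) = 0.000000
  f'(1.114157) = 1.388809
  x_3 = 1.114157 - 0.000000/1.388809 = 1.114157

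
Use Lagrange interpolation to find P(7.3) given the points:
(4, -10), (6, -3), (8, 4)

Lagrange interpolation formula:
P(x) = Σ yᵢ × Lᵢ(x)
where Lᵢ(x) = Π_{j≠i} (x - xⱼ)/(xᵢ - xⱼ)

L_0(7.3) = (7.3 - 6)/(4 - 6) × (7.3 - 8)/(4 - 8) = -0.113750
L_1(7.3) = (7.3 - 4)/(6 - 4) × (7.3 - 8)/(6 - 8) = 0.577500
L_2(7.3) = (7.3 - 4)/(8 - 4) × (7.3 - 6)/(8 - 6) = 0.536250

P(7.3) = (-10)×L_0(7.3) + (-3)×L_1(7.3) + 4×L_2(7.3)
P(7.3) = 1.550000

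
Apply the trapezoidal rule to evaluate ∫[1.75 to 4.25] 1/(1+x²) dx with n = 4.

f(x) = 1/(1+x²)
a = 1.75, b = 4.25, n = 4
h = (b - a)/n = 0.625000

Trapezoidal rule: (h/2)[f(x₀) + 2f(x₁) + 2f(x₂) + ... + f(xₙ)]

x_0 = 1.7500, f(x_0) = 0.246154, coefficient = 1
x_1 = 2.3750, f(x_1) = 0.150588, coefficient = 2
x_2 = 3.0000, f(x_2) = 0.100000, coefficient = 2
x_3 = 3.6250, f(x_3) = 0.070718, coefficient = 2
x_4 = 4.2500, f(x_4) = 0.052459, coefficient = 1

I ≈ (0.625000/2) × 0.941226 = 0.294133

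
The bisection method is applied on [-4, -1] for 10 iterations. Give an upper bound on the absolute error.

Bisection error bound: |error| ≤ (b-a)/2^n
|error| ≤ (-1 - (-4))/2^10 = 3/2^10
|error| ≤ 0.0029296875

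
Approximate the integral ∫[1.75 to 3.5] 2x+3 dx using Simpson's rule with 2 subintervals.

f(x) = 2x+3
a = 1.75, b = 3.5, n = 2
h = (b - a)/n = 0.875000

Simpson's rule: (h/3)[f(x₀) + 4f(x₁) + 2f(x₂) + ... + f(xₙ)]

x_0 = 1.7500, f(x_0) = 6.500000, coefficient = 1
x_1 = 2.6250, f(x_1) = 8.250000, coefficient = 4
x_2 = 3.5000, f(x_2) = 10.000000, coefficient = 1

I ≈ (0.875000/3) × 49.500000 = 14.437500
Exact value: 14.437500
Error: 0.000000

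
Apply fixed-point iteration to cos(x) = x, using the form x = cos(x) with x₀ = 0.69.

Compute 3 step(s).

Equation: cos(x) = x
Fixed-point form: x = cos(x)
x₀ = 0.69

x_1 = g(0.690000) = 0.771246
x_2 = g(0.771246) = 0.717043
x_3 = g(0.717043) = 0.753752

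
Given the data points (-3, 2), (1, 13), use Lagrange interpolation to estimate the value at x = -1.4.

Lagrange interpolation formula:
P(x) = Σ yᵢ × Lᵢ(x)
where Lᵢ(x) = Π_{j≠i} (x - xⱼ)/(xᵢ - xⱼ)

L_0(-1.4) = (-1.4 - 1)/(-3 - 1) = 0.600000
L_1(-1.4) = (-1.4 - (-3))/(1 - (-3)) = 0.400000

P(-1.4) = 2×L_0(-1.4) + 13×L_1(-1.4)
P(-1.4) = 6.400000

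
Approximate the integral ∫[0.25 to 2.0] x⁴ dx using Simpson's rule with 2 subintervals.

f(x) = x⁴
a = 0.25, b = 2.0, n = 2
h = (b - a)/n = 0.875000

Simpson's rule: (h/3)[f(x₀) + 4f(x₁) + 2f(x₂) + ... + f(xₙ)]

x_0 = 0.2500, f(x_0) = 0.003906, coefficient = 1
x_1 = 1.1250, f(x_1) = 1.601807, coefficient = 4
x_2 = 2.0000, f(x_2) = 16.000000, coefficient = 1

I ≈ (0.875000/3) × 22.411133 = 6.536580
Exact value: 6.399805
Error: 0.136776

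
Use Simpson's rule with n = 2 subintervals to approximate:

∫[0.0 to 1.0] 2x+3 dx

f(x) = 2x+3
a = 0.0, b = 1.0, n = 2
h = (b - a)/n = 0.500000

Simpson's rule: (h/3)[f(x₀) + 4f(x₁) + 2f(x₂) + ... + f(xₙ)]

x_0 = 0.0000, f(x_0) = 3.000000, coefficient = 1
x_1 = 0.5000, f(x_1) = 4.000000, coefficient = 4
x_2 = 1.0000, f(x_2) = 5.000000, coefficient = 1

I ≈ (0.500000/3) × 24.000000 = 4.000000
Exact value: 4.000000
Error: 0.000000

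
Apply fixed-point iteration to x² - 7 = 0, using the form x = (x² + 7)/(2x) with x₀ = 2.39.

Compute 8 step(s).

Equation: x² - 7 = 0
Fixed-point form: x = (x² + 7)/(2x)
x₀ = 2.39

x_1 = g(2.390000) = 2.659435
x_2 = g(2.659435) = 2.645787
x_3 = g(2.645787) = 2.645751
x_4 = g(2.645751) = 2.645751
x_5 = g(2.645751) = 2.645751
x_6 = g(2.645751) = 2.645751
x_7 = g(2.645751) = 2.645751
x_8 = g(2.645751) = 2.645751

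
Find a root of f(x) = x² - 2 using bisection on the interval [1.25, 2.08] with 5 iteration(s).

f(x) = x² - 2
Initial interval: [1.25, 2.08]

Iteration 1:
  c_1 = (1.250000 + 2.080000)/2 = 1.665000
  f(c_1) = f(1.665000) = 0.772225
  f(a) × f(c) < 0, new interval: [1.250000, 1.665000]
Iteration 2:
  c_2 = (1.250000 + 1.665000)/2 = 1.457500
  f(c_2) = f(1.457500) = 0.124306
  f(a) × f(c) < 0, new interval: [1.250000, 1.457500]
Iteration 3:
  c_3 = (1.250000 + 1.457500)/2 = 1.353750
  f(c_3) = f(1.353750) = -0.167361
  f(a) × f(c) ≥ 0, new interval: [1.353750, 1.457500]
Iteration 4:
  c_4 = (1.353750 + 1.457500)/2 = 1.405625
  f(c_4) = f(1.405625) = -0.024218
  f(a) × f(c) ≥ 0, new interval: [1.405625, 1.457500]
Iteration 5:
  c_5 = (1.405625 + 1.457500)/2 = 1.431563
  f(c_5) = f(1.431563) = 0.049371
  f(a) × f(c) < 0, new interval: [1.405625, 1.431563]

After 5 iteration(s), the approximation is c_5 = 1.431563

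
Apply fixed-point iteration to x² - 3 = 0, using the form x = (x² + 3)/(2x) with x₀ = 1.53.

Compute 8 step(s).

Equation: x² - 3 = 0
Fixed-point form: x = (x² + 3)/(2x)
x₀ = 1.53

x_1 = g(1.530000) = 1.745392
x_2 = g(1.745392) = 1.732102
x_3 = g(1.732102) = 1.732051
x_4 = g(1.732051) = 1.732051
x_5 = g(1.732051) = 1.732051
x_6 = g(1.732051) = 1.732051
x_7 = g(1.732051) = 1.732051
x_8 = g(1.732051) = 1.732051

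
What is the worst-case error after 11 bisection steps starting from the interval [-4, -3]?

Bisection error bound: |error| ≤ (b-a)/2^n
|error| ≤ (-3 - (-4))/2^11 = 1/2^11
|error| ≤ 0.0004882812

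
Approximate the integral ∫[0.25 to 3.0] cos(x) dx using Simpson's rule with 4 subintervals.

f(x) = cos(x)
a = 0.25, b = 3.0, n = 4
h = (b - a)/n = 0.687500

Simpson's rule: (h/3)[f(x₀) + 4f(x₁) + 2f(x₂) + ... + f(xₙ)]

x_0 = 0.2500, f(x_0) = 0.968912, coefficient = 1
x_1 = 0.9375, f(x_1) = 0.591805, coefficient = 4
x_2 = 1.6250, f(x_2) = -0.054177, coefficient = 2
x_3 = 2.3125, f(x_3) = -0.675545, coefficient = 4
x_4 = 3.0000, f(x_4) = -0.989992, coefficient = 1

I ≈ (0.687500/3) × -0.464394 = -0.106424
Exact value: -0.106284
Error: 0.000140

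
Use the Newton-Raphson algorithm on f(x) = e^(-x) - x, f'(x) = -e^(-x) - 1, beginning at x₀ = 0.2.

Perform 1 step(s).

f(x) = e^(-x) - x
f'(x) = -e^(-x) - 1
x₀ = 0.2

Newton-Raphson formula: x_{n+1} = x_n - f(x_n)/f'(x_n)

Iteration 1:
  f(0.200000) = 0.618731
  f'(0.200000) = -1.818731
  x_1 = 0.200000 - 0.618731/(-1.818731) = 0.540199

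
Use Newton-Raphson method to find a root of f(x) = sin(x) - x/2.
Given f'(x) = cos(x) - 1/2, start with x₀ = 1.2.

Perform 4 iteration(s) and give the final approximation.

f(x) = sin(x) - x/2
f'(x) = cos(x) - 1/2
x₀ = 1.2

Newton-Raphson formula: x_{n+1} = x_n - f(x_n)/f'(x_n)

Iteration 1:
  f(1.200000) = 0.332039
  f'(1.200000) = -0.137642
  x_1 = 1.200000 - 0.332039/(-0.137642) = 3.612334
Iteration 2:
  f(3.612334) = -2.259714
  f'(3.612334) = -1.391232
  x_2 = 3.612334 - (-2.259714)/(-1.391232) = 1.988080
Iteration 3:
  f(1.988080) = -0.079847
  f'(1.988080) = -0.905279
  x_3 = 1.988080 - (-0.079847)/(-0.905279) = 1.899879
Iteration 4:
  f(1.899879) = -0.003600
  f'(1.899879) = -0.823175
  x_4 = 1.899879 - (-0.003600)/(-0.823175) = 1.895505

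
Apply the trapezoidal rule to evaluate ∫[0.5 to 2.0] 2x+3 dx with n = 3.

f(x) = 2x+3
a = 0.5, b = 2.0, n = 3
h = (b - a)/n = 0.500000

Trapezoidal rule: (h/2)[f(x₀) + 2f(x₁) + 2f(x₂) + ... + f(xₙ)]

x_0 = 0.5000, f(x_0) = 4.000000, coefficient = 1
x_1 = 1.0000, f(x_1) = 5.000000, coefficient = 2
x_2 = 1.5000, f(x_2) = 6.000000, coefficient = 2
x_3 = 2.0000, f(x_3) = 7.000000, coefficient = 1

I ≈ (0.500000/2) × 33.000000 = 8.250000
Exact value: 8.250000
Error: 0.000000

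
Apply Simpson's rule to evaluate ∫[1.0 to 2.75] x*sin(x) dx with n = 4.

f(x) = x*sin(x)
a = 1.0, b = 2.75, n = 4
h = (b - a)/n = 0.437500

Simpson's rule: (h/3)[f(x₀) + 4f(x₁) + 2f(x₂) + ... + f(xₙ)]

x_0 = 1.0000, f(x_0) = 0.841471, coefficient = 1
x_1 = 1.4375, f(x_1) = 1.424748, coefficient = 4
x_2 = 1.8750, f(x_2) = 1.788911, coefficient = 2
x_3 = 2.3125, f(x_3) = 1.705050, coefficient = 4
x_4 = 2.7500, f(x_4) = 1.049568, coefficient = 1

I ≈ (0.437500/3) × 17.988051 = 2.623257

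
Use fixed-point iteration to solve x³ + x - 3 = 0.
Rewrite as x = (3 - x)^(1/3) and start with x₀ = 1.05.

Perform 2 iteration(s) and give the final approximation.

Equation: x³ + x - 3 = 0
Fixed-point form: x = (3 - x)^(1/3)
x₀ = 1.05

x_1 = g(1.050000) = 1.249333
x_2 = g(1.249333) = 1.205224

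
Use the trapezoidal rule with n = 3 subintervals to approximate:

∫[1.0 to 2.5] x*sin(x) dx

f(x) = x*sin(x)
a = 1.0, b = 2.5, n = 3
h = (b - a)/n = 0.500000

Trapezoidal rule: (h/2)[f(x₀) + 2f(x₁) + 2f(x₂) + ... + f(xₙ)]

x_0 = 1.0000, f(x_0) = 0.841471, coefficient = 1
x_1 = 1.5000, f(x_1) = 1.496242, coefficient = 2
x_2 = 2.0000, f(x_2) = 1.818595, coefficient = 2
x_3 = 2.5000, f(x_3) = 1.496180, coefficient = 1

I ≈ (0.500000/2) × 8.967326 = 2.241832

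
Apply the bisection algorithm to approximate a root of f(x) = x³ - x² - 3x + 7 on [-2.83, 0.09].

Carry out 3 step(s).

f(x) = x³ - x² - 3x + 7
Initial interval: [-2.83, 0.09]

Iteration 1:
  c_1 = (-2.830000 + 0.090000)/2 = -1.370000
  f(c_1) = f(-1.370000) = 6.661747
  f(a) × f(c) < 0, new interval: [-2.830000, -1.370000]
Iteration 2:
  c_2 = (-2.830000 + (-1.370000))/2 = -2.100000
  f(c_2) = f(-2.100000) = -0.371000
  f(a) × f(c) ≥ 0, new interval: [-2.100000, -1.370000]
Iteration 3:
  c_3 = (-2.100000 + (-1.370000))/2 = -1.735000
  f(c_3) = f(-1.735000) = 3.972035
  f(a) × f(c) < 0, new interval: [-2.100000, -1.735000]

After 3 iteration(s), the approximation is c_3 = -1.735000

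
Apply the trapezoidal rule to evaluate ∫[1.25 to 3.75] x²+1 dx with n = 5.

f(x) = x²+1
a = 1.25, b = 3.75, n = 5
h = (b - a)/n = 0.500000

Trapezoidal rule: (h/2)[f(x₀) + 2f(x₁) + 2f(x₂) + ... + f(xₙ)]

x_0 = 1.2500, f(x_0) = 2.562500, coefficient = 1
x_1 = 1.7500, f(x_1) = 4.062500, coefficient = 2
x_2 = 2.2500, f(x_2) = 6.062500, coefficient = 2
x_3 = 2.7500, f(x_3) = 8.562500, coefficient = 2
x_4 = 3.2500, f(x_4) = 11.562500, coefficient = 2
x_5 = 3.7500, f(x_5) = 15.062500, coefficient = 1

I ≈ (0.500000/2) × 78.125000 = 19.531250
Exact value: 19.427083
Error: 0.104167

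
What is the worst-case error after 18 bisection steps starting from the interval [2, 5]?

Bisection error bound: |error| ≤ (b-a)/2^n
|error| ≤ (5 - 2)/2^18 = 3/2^18
|error| ≤ 0.0000114441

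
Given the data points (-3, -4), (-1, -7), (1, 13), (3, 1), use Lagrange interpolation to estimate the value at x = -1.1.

Lagrange interpolation formula:
P(x) = Σ yᵢ × Lᵢ(x)
where Lᵢ(x) = Π_{j≠i} (x - xⱼ)/(xᵢ - xⱼ)

L_0(-1.1) = (-1.1 - (-1))/(-3 - (-1)) × (-1.1 - 1)/(-3 - 1) × (-1.1 - 3)/(-3 - 3) = 0.017938
L_1(-1.1) = (-1.1 - (-3))/(-1 - (-3)) × (-1.1 - 1)/(-1 - 1) × (-1.1 - 3)/(-1 - 3) = 1.022437
L_2(-1.1) = (-1.1 - (-3))/(1 - (-3)) × (-1.1 - (-1))/(1 - (-1)) × (-1.1 - 3)/(1 - 3) = -0.048688
L_3(-1.1) = (-1.1 - (-3))/(3 - (-3)) × (-1.1 - (-1))/(3 - (-1)) × (-1.1 - 1)/(3 - 1) = 0.008313

P(-1.1) = (-4)×L_0(-1.1) + (-7)×L_1(-1.1) + 13×L_2(-1.1) + 1×L_3(-1.1)
P(-1.1) = -7.853438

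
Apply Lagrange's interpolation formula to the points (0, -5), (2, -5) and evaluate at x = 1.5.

Lagrange interpolation formula:
P(x) = Σ yᵢ × Lᵢ(x)
where Lᵢ(x) = Π_{j≠i} (x - xⱼ)/(xᵢ - xⱼ)

L_0(1.5) = (1.5 - 2)/(0 - 2) = 0.250000
L_1(1.5) = (1.5 - 0)/(2 - 0) = 0.750000

P(1.5) = (-5)×L_0(1.5) + (-5)×L_1(1.5)
P(1.5) = -5.000000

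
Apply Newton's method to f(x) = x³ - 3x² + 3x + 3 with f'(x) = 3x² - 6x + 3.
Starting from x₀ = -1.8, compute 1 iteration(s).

f(x) = x³ - 3x² + 3x + 3
f'(x) = 3x² - 6x + 3
x₀ = -1.8

Newton-Raphson formula: x_{n+1} = x_n - f(x_n)/f'(x_n)

Iteration 1:
  f(-1.800000) = -17.952000
  f'(-1.800000) = 23.520000
  x_1 = -1.800000 - (-17.952000)/23.520000 = -1.036735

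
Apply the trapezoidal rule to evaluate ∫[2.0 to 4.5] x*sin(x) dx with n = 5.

f(x) = x*sin(x)
a = 2.0, b = 4.5, n = 5
h = (b - a)/n = 0.500000

Trapezoidal rule: (h/2)[f(x₀) + 2f(x₁) + 2f(x₂) + ... + f(xₙ)]

x_0 = 2.0000, f(x_0) = 1.818595, coefficient = 1
x_1 = 2.5000, f(x_1) = 1.496180, coefficient = 2
x_2 = 3.0000, f(x_2) = 0.423360, coefficient = 2
x_3 = 3.5000, f(x_3) = -1.227741, coefficient = 2
x_4 = 4.0000, f(x_4) = -3.027210, coefficient = 2
x_5 = 4.5000, f(x_5) = -4.398886, coefficient = 1

I ≈ (0.500000/2) × -7.251112 = -1.812778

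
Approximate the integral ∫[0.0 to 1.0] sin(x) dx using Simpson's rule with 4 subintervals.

f(x) = sin(x)
a = 0.0, b = 1.0, n = 4
h = (b - a)/n = 0.250000

Simpson's rule: (h/3)[f(x₀) + 4f(x₁) + 2f(x₂) + ... + f(xₙ)]

x_0 = 0.0000, f(x_0) = 0.000000, coefficient = 1
x_1 = 0.2500, f(x_1) = 0.247404, coefficient = 4
x_2 = 0.5000, f(x_2) = 0.479426, coefficient = 2
x_3 = 0.7500, f(x_3) = 0.681639, coefficient = 4
x_4 = 1.0000, f(x_4) = 0.841471, coefficient = 1

I ≈ (0.250000/3) × 5.516493 = 0.459708
Exact value: 0.459698
Error: 0.000010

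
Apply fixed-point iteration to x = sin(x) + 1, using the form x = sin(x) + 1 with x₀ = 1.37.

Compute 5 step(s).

Equation: x = sin(x) + 1
Fixed-point form: x = sin(x) + 1
x₀ = 1.37

x_1 = g(1.370000) = 1.979908
x_2 = g(1.979908) = 1.917475
x_3 = g(1.917475) = 1.940507
x_4 = g(1.940507) = 1.932432
x_5 = g(1.932432) = 1.935319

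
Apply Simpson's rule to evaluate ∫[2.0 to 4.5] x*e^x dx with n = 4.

f(x) = x*e^x
a = 2.0, b = 4.5, n = 4
h = (b - a)/n = 0.625000

Simpson's rule: (h/3)[f(x₀) + 4f(x₁) + 2f(x₂) + ... + f(xₙ)]

x_0 = 2.0000, f(x_0) = 14.778112, coefficient = 1
x_1 = 2.6250, f(x_1) = 36.237007, coefficient = 4
x_2 = 3.2500, f(x_2) = 83.818605, coefficient = 2
x_3 = 3.8750, f(x_3) = 186.707956, coefficient = 4
x_4 = 4.5000, f(x_4) = 405.077091, coefficient = 1

I ≈ (0.625000/3) × 1479.272265 = 308.181722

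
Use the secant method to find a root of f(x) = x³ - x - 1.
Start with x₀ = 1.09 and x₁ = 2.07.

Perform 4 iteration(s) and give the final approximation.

f(x) = x³ - x - 1
x₀ = 1.09, x₁ = 2.07

Secant formula: x_{n+1} = x_n - f(x_n)(x_n - x_{n-1})/(f(x_n) - f(x_{n-1}))

Iteration 1:
  f(1.090000) = -0.794971
  f(2.070000) = 5.799743
  x_2 = 2.070000 - 5.799743×(2.070000 - 1.090000)/(5.799743 - (-0.794971))
       = 1.208136
Iteration 2:
  f(2.070000) = 5.799743
  f(1.208136) = -0.444750
  x_3 = 1.208136 - (-0.444750)×(1.208136 - 2.070000)/(-0.444750 - 5.799743)
       = 1.269520
Iteration 3:
  f(1.208136) = -0.444750
  f(1.269520) = -0.223458
  x_4 = 1.269520 - (-0.223458)×(1.269520 - 1.208136)/(-0.223458 - (-0.444750))
       = 1.331505
Iteration 4:
  f(1.269520) = -0.223458
  f(1.331505) = 0.029129
  x_5 = 1.331505 - 0.029129×(1.331505 - 1.269520)/(0.029129 - (-0.223458))
       = 1.324357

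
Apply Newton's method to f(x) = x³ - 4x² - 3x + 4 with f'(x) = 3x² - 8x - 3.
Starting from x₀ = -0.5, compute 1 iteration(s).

f(x) = x³ - 4x² - 3x + 4
f'(x) = 3x² - 8x - 3
x₀ = -0.5

Newton-Raphson formula: x_{n+1} = x_n - f(x_n)/f'(x_n)

Iteration 1:
  f(-0.500000) = 4.375000
  f'(-0.500000) = 1.750000
  x_1 = -0.500000 - 4.375000/1.750000 = -3.000000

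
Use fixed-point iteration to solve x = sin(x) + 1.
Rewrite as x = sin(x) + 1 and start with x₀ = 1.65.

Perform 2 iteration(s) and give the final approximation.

Equation: x = sin(x) + 1
Fixed-point form: x = sin(x) + 1
x₀ = 1.65

x_1 = g(1.650000) = 1.996865
x_2 = g(1.996865) = 1.910598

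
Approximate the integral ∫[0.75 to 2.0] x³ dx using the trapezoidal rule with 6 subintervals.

f(x) = x³
a = 0.75, b = 2.0, n = 6
h = (b - a)/n = 0.208333

Trapezoidal rule: (h/2)[f(x₀) + 2f(x₁) + 2f(x₂) + ... + f(xₙ)]

x_0 = 0.7500, f(x_0) = 0.421875, coefficient = 1
x_1 = 0.9583, f(x_1) = 0.880136, coefficient = 2
x_2 = 1.1667, f(x_2) = 1.587963, coefficient = 2
x_3 = 1.3750, f(x_3) = 2.599609, coefficient = 2
x_4 = 1.5833, f(x_4) = 3.969329, coefficient = 2
x_5 = 1.7917, f(x_5) = 5.751374, coefficient = 2
x_6 = 2.0000, f(x_6) = 8.000000, coefficient = 1

I ≈ (0.208333/2) × 37.998698 = 3.958198
Exact value: 3.920898
Error: 0.037299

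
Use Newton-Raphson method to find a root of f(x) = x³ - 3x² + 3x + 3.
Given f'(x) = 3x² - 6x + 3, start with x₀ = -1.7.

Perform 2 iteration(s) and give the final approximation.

f(x) = x³ - 3x² + 3x + 3
f'(x) = 3x² - 6x + 3
x₀ = -1.7

Newton-Raphson formula: x_{n+1} = x_n - f(x_n)/f'(x_n)

Iteration 1:
  f(-1.700000) = -15.683000
  f'(-1.700000) = 21.870000
  x_1 = -1.700000 - (-15.683000)/21.870000 = -0.982899
Iteration 2:
  f(-0.982899) = -3.796537
  f'(-0.982899) = 11.795665
  x_2 = -0.982899 - (-3.796537)/11.795665 = -0.661040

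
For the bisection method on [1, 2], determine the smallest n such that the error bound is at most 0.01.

We need (b-a)/2^n ≤ 0.01
(2 - 1)/2^n ≤ 0.01
1/2^n ≤ 0.01
2^n ≥ 100
n ≥ log₂(100) = 6.64
n ≥ 7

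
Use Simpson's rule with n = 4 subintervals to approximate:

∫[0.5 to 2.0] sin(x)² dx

f(x) = sin(x)²
a = 0.5, b = 2.0, n = 4
h = (b - a)/n = 0.375000

Simpson's rule: (h/3)[f(x₀) + 4f(x₁) + 2f(x₂) + ... + f(xₙ)]

x_0 = 0.5000, f(x_0) = 0.229849, coefficient = 1
x_1 = 0.8750, f(x_1) = 0.589123, coefficient = 4
x_2 = 1.2500, f(x_2) = 0.900572, coefficient = 2
x_3 = 1.6250, f(x_3) = 0.997065, coefficient = 4
x_4 = 2.0000, f(x_4) = 0.826822, coefficient = 1

I ≈ (0.375000/3) × 9.202566 = 1.150321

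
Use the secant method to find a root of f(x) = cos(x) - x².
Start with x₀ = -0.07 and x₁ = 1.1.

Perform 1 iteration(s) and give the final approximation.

f(x) = cos(x) - x²
x₀ = -0.07, x₁ = 1.1

Secant formula: x_{n+1} = x_n - f(x_n)(x_n - x_{n-1})/(f(x_n) - f(x_{n-1}))

Iteration 1:
  f(-0.070000) = 0.992651
  f(1.100000) = -0.756404
  x_2 = 1.100000 - (-0.756404)×(1.100000 - (-0.070000))/(-0.756404 - 0.992651)
       = 0.594017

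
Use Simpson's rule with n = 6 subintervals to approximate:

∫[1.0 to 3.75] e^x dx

f(x) = e^x
a = 1.0, b = 3.75, n = 6
h = (b - a)/n = 0.458333

Simpson's rule: (h/3)[f(x₀) + 4f(x₁) + 2f(x₂) + ... + f(xₙ)]

x_0 = 1.0000, f(x_0) = 2.718282, coefficient = 1
x_1 = 1.4583, f(x_1) = 4.298789, coefficient = 4
x_2 = 1.9167, f(x_2) = 6.798260, coefficient = 2
x_3 = 2.3750, f(x_3) = 10.751013, coefficient = 4
x_4 = 2.8333, f(x_4) = 17.002040, coefficient = 2
x_5 = 3.2917, f(x_5) = 26.887639, coefficient = 4
x_6 = 3.7500, f(x_6) = 42.521082, coefficient = 1

I ≈ (0.458333/3) × 260.589728 = 39.812320
Exact value: 39.802800
Error: 0.009519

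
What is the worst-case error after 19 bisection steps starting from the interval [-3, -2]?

Bisection error bound: |error| ≤ (b-a)/2^n
|error| ≤ (-2 - (-3))/2^19 = 1/2^19
|error| ≤ 0.0000019073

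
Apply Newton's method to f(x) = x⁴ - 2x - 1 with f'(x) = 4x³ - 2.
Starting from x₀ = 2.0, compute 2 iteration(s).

f(x) = x⁴ - 2x - 1
f'(x) = 4x³ - 2
x₀ = 2.0

Newton-Raphson formula: x_{n+1} = x_n - f(x_n)/f'(x_n)

Iteration 1:
  f(2.000000) = 11.000000
  f'(2.000000) = 30.000000
  x_1 = 2.000000 - 11.000000/30.000000 = 1.633333
Iteration 2:
  f(1.633333) = 2.850372
  f'(1.633333) = 15.429481
  x_2 = 1.633333 - 2.850372/15.429481 = 1.448598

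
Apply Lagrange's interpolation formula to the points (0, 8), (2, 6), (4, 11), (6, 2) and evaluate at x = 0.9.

Lagrange interpolation formula:
P(x) = Σ yᵢ × Lᵢ(x)
where Lᵢ(x) = Π_{j≠i} (x - xⱼ)/(xᵢ - xⱼ)

L_0(0.9) = (0.9 - 2)/(0 - 2) × (0.9 - 4)/(0 - 4) × (0.9 - 6)/(0 - 6) = 0.362313
L_1(0.9) = (0.9 - 0)/(2 - 0) × (0.9 - 4)/(2 - 4) × (0.9 - 6)/(2 - 6) = 0.889312
L_2(0.9) = (0.9 - 0)/(4 - 0) × (0.9 - 2)/(4 - 2) × (0.9 - 6)/(4 - 6) = -0.315563
L_3(0.9) = (0.9 - 0)/(6 - 0) × (0.9 - 2)/(6 - 2) × (0.9 - 4)/(6 - 4) = 0.063938

P(0.9) = 8×L_0(0.9) + 6×L_1(0.9) + 11×L_2(0.9) + 2×L_3(0.9)
P(0.9) = 4.891063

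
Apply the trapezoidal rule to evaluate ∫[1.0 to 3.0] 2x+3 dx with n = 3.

f(x) = 2x+3
a = 1.0, b = 3.0, n = 3
h = (b - a)/n = 0.666667

Trapezoidal rule: (h/2)[f(x₀) + 2f(x₁) + 2f(x₂) + ... + f(xₙ)]

x_0 = 1.0000, f(x_0) = 5.000000, coefficient = 1
x_1 = 1.6667, f(x_1) = 6.333333, coefficient = 2
x_2 = 2.3333, f(x_2) = 7.666667, coefficient = 2
x_3 = 3.0000, f(x_3) = 9.000000, coefficient = 1

I ≈ (0.666667/2) × 42.000000 = 14.000000
Exact value: 14.000000
Error: 0.000000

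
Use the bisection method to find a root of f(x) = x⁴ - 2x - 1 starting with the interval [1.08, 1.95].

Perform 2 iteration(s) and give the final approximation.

f(x) = x⁴ - 2x - 1
Initial interval: [1.08, 1.95]

Iteration 1:
  c_1 = (1.080000 + 1.950000)/2 = 1.515000
  f(c_1) = f(1.515000) = 1.238058
  f(a) × f(c) < 0, new interval: [1.080000, 1.515000]
Iteration 2:
  c_2 = (1.080000 + 1.515000)/2 = 1.297500
  f(c_2) = f(1.297500) = -0.760807
  f(a) × f(c) ≥ 0, new interval: [1.297500, 1.515000]

After 2 iteration(s), the approximation is c_2 = 1.297500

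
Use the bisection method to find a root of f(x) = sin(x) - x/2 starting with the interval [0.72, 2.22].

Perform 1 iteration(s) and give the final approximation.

f(x) = sin(x) - x/2
Initial interval: [0.72, 2.22]

Iteration 1:
  c_1 = (0.720000 + 2.220000)/2 = 1.470000
  f(c_1) = f(1.470000) = 0.259924
  f(a) × f(c) ≥ 0, new interval: [1.470000, 2.220000]

After 1 iteration(s), the approximation is c_1 = 1.470000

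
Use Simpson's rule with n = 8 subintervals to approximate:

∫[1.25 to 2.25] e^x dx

f(x) = e^x
a = 1.25, b = 2.25, n = 8
h = (b - a)/n = 0.125000

Simpson's rule: (h/3)[f(x₀) + 4f(x₁) + 2f(x₂) + ... + f(xₙ)]

x_0 = 1.2500, f(x_0) = 3.490343, coefficient = 1
x_1 = 1.3750, f(x_1) = 3.955077, coefficient = 4
x_2 = 1.5000, f(x_2) = 4.481689, coefficient = 2
x_3 = 1.6250, f(x_3) = 5.078419, coefficient = 4
x_4 = 1.7500, f(x_4) = 5.754603, coefficient = 2
x_5 = 1.8750, f(x_5) = 6.520819, coefficient = 4
x_6 = 2.0000, f(x_6) = 7.389056, coefficient = 2
x_7 = 2.1250, f(x_7) = 8.372897, coefficient = 4
x_8 = 2.2500, f(x_8) = 9.487736, coefficient = 1

I ≈ (0.125000/3) × 143.937624 = 5.997401
Exact value: 5.997393
Error: 0.000008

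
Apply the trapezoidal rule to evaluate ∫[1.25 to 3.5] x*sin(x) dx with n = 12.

f(x) = x*sin(x)
a = 1.25, b = 3.5, n = 12
h = (b - a)/n = 0.187500

Trapezoidal rule: (h/2)[f(x₀) + 2f(x₁) + 2f(x₂) + ... + f(xₙ)]

x_0 = 1.2500, f(x_0) = 1.186231, coefficient = 1
x_1 = 1.4375, f(x_1) = 1.424748, coefficient = 2
x_2 = 1.6250, f(x_2) = 1.622613, coefficient = 2
x_3 = 1.8125, f(x_3) = 1.759814, coefficient = 2
x_4 = 2.0000, f(x_4) = 1.818595, coefficient = 2
x_5 = 2.1875, f(x_5) = 1.784539, coefficient = 2
x_6 = 2.3750, f(x_6) = 1.647502, coefficient = 2
x_7 = 2.5625, f(x_7) = 1.402366, coefficient = 2
x_8 = 2.7500, f(x_8) = 1.049568, coefficient = 2
x_9 = 2.9375, f(x_9) = 0.595369, coefficient = 2
x_10 = 3.1250, f(x_10) = 0.051850, coefficient = 2
x_11 = 3.3125, f(x_11) = -0.563379, coefficient = 2
x_12 = 3.5000, f(x_12) = -1.227741, coefficient = 1

I ≈ (0.187500/2) × 25.145659 = 2.357406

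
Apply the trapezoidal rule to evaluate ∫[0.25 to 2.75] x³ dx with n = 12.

f(x) = x³
a = 0.25, b = 2.75, n = 12
h = (b - a)/n = 0.208333

Trapezoidal rule: (h/2)[f(x₀) + 2f(x₁) + 2f(x₂) + ... + f(xₙ)]

x_0 = 0.2500, f(x_0) = 0.015625, coefficient = 1
x_1 = 0.4583, f(x_1) = 0.096282, coefficient = 2
x_2 = 0.6667, f(x_2) = 0.296296, coefficient = 2
x_3 = 0.8750, f(x_3) = 0.669922, coefficient = 2
x_4 = 1.0833, f(x_4) = 1.271412, coefficient = 2
x_5 = 1.2917, f(x_5) = 2.155020, coefficient = 2
x_6 = 1.5000, f(x_6) = 3.375000, coefficient = 2
x_7 = 1.7083, f(x_7) = 4.985605, coefficient = 2
x_8 = 1.9167, f(x_8) = 7.041088, coefficient = 2
x_9 = 2.1250, f(x_9) = 9.595703, coefficient = 2
x_10 = 2.3333, f(x_10) = 12.703704, coefficient = 2
x_11 = 2.5417, f(x_11) = 16.419343, coefficient = 2
x_12 = 2.7500, f(x_12) = 20.796875, coefficient = 1

I ≈ (0.208333/2) × 138.031250 = 14.378255
Exact value: 14.296875
Error: 0.081380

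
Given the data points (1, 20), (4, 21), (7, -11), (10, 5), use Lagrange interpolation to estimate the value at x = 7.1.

Lagrange interpolation formula:
P(x) = Σ yᵢ × Lᵢ(x)
where Lᵢ(x) = Π_{j≠i} (x - xⱼ)/(xᵢ - xⱼ)

L_0(7.1) = (7.1 - 4)/(1 - 4) × (7.1 - 7)/(1 - 7) × (7.1 - 10)/(1 - 10) = 0.005549
L_1(7.1) = (7.1 - 1)/(4 - 1) × (7.1 - 7)/(4 - 7) × (7.1 - 10)/(4 - 10) = -0.032759
L_2(7.1) = (7.1 - 1)/(7 - 1) × (7.1 - 4)/(7 - 4) × (7.1 - 10)/(7 - 10) = 1.015537
L_3(7.1) = (7.1 - 1)/(10 - 1) × (7.1 - 4)/(10 - 4) × (7.1 - 7)/(10 - 7) = 0.011673

P(7.1) = 20×L_0(7.1) + 21×L_1(7.1) + (-11)×L_2(7.1) + 5×L_3(7.1)
P(7.1) = -11.689500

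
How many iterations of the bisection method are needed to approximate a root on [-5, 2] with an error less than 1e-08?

We need (b-a)/2^n ≤ 1e-08
(2 - (-5))/2^n ≤ 1e-08
7/2^n ≤ 1e-08
2^n ≥ 700000000
n ≥ log₂(700000000) = 29.38
n ≥ 30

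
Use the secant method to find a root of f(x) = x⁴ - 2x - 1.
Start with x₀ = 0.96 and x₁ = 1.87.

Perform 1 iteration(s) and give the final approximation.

f(x) = x⁴ - 2x - 1
x₀ = 0.96, x₁ = 1.87

Secant formula: x_{n+1} = x_n - f(x_n)(x_n - x_{n-1})/(f(x_n) - f(x_{n-1}))

Iteration 1:
  f(0.960000) = -2.070653
  f(1.870000) = 7.488310
  x_2 = 1.870000 - 7.488310×(1.870000 - 0.960000)/(7.488310 - (-2.070653))
       = 1.157123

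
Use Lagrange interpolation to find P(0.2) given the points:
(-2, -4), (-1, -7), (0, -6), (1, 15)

Lagrange interpolation formula:
P(x) = Σ yᵢ × Lᵢ(x)
where Lᵢ(x) = Π_{j≠i} (x - xⱼ)/(xᵢ - xⱼ)

L_0(0.2) = (0.2 - (-1))/(-2 - (-1)) × (0.2 - 0)/(-2 - 0) × (0.2 - 1)/(-2 - 1) = 0.032000
L_1(0.2) = (0.2 - (-2))/(-1 - (-2)) × (0.2 - 0)/(-1 - 0) × (0.2 - 1)/(-1 - 1) = -0.176000
L_2(0.2) = (0.2 - (-2))/(0 - (-2)) × (0.2 - (-1))/(0 - (-1)) × (0.2 - 1)/(0 - 1) = 1.056000
L_3(0.2) = (0.2 - (-2))/(1 - (-2)) × (0.2 - (-1))/(1 - (-1)) × (0.2 - 0)/(1 - 0) = 0.088000

P(0.2) = (-4)×L_0(0.2) + (-7)×L_1(0.2) + (-6)×L_2(0.2) + 15×L_3(0.2)
P(0.2) = -3.912000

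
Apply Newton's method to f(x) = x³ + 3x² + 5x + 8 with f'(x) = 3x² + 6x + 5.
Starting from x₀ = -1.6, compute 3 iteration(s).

f(x) = x³ + 3x² + 5x + 8
f'(x) = 3x² + 6x + 5
x₀ = -1.6

Newton-Raphson formula: x_{n+1} = x_n - f(x_n)/f'(x_n)

Iteration 1:
  f(-1.600000) = 3.584000
  f'(-1.600000) = 3.080000
  x_1 = -1.600000 - 3.584000/3.080000 = -2.763636
Iteration 2:
  f(-2.763636) = -4.012911
  f'(-2.763636) = 11.331240
  x_2 = -2.763636 - (-4.012911)/11.331240 = -2.409491
Iteration 3:
  f(-2.409491) = -0.619165
  f'(-2.409491) = 7.959991
  x_3 = -2.409491 - (-0.619165)/7.959991 = -2.331706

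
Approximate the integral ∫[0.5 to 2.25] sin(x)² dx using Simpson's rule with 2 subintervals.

f(x) = sin(x)²
a = 0.5, b = 2.25, n = 2
h = (b - a)/n = 0.875000

Simpson's rule: (h/3)[f(x₀) + 4f(x₁) + 2f(x₂) + ... + f(xₙ)]

x_0 = 0.5000, f(x_0) = 0.229849, coefficient = 1
x_1 = 1.3750, f(x_1) = 0.962151, coefficient = 4
x_2 = 2.2500, f(x_2) = 0.605398, coefficient = 1

I ≈ (0.875000/3) × 4.683852 = 1.366123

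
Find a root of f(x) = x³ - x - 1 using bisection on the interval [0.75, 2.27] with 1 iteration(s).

f(x) = x³ - x - 1
Initial interval: [0.75, 2.27]

Iteration 1:
  c_1 = (0.750000 + 2.270000)/2 = 1.510000
  f(c_1) = f(1.510000) = 0.932951
  f(a) × f(c) < 0, new interval: [0.750000, 1.510000]

After 1 iteration(s), the approximation is c_1 = 1.510000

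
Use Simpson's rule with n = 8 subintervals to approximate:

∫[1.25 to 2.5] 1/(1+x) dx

f(x) = 1/(1+x)
a = 1.25, b = 2.5, n = 8
h = (b - a)/n = 0.156250

Simpson's rule: (h/3)[f(x₀) + 4f(x₁) + 2f(x₂) + ... + f(xₙ)]

x_0 = 1.2500, f(x_0) = 0.444444, coefficient = 1
x_1 = 1.4062, f(x_1) = 0.415584, coefficient = 4
x_2 = 1.5625, f(x_2) = 0.390244, coefficient = 2
x_3 = 1.7188, f(x_3) = 0.367816, coefficient = 4
x_4 = 1.8750, f(x_4) = 0.347826, coefficient = 2
x_5 = 2.0312, f(x_5) = 0.329897, coefficient = 4
x_6 = 2.1875, f(x_6) = 0.313725, coefficient = 2
x_7 = 2.3438, f(x_7) = 0.299065, coefficient = 4
x_8 = 2.5000, f(x_8) = 0.285714, coefficient = 1

I ≈ (0.156250/3) × 8.483201 = 0.441833
Exact value: 0.441833
Error: 0.000001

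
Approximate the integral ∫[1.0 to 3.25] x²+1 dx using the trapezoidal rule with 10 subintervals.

f(x) = x²+1
a = 1.0, b = 3.25, n = 10
h = (b - a)/n = 0.225000

Trapezoidal rule: (h/2)[f(x₀) + 2f(x₁) + 2f(x₂) + ... + f(xₙ)]

x_0 = 1.0000, f(x_0) = 2.000000, coefficient = 1
x_1 = 1.2250, f(x_1) = 2.500625, coefficient = 2
x_2 = 1.4500, f(x_2) = 3.102500, coefficient = 2
x_3 = 1.6750, f(x_3) = 3.805625, coefficient = 2
x_4 = 1.9000, f(x_4) = 4.610000, coefficient = 2
x_5 = 2.1250, f(x_5) = 5.515625, coefficient = 2
x_6 = 2.3500, f(x_6) = 6.522500, coefficient = 2
x_7 = 2.5750, f(x_7) = 7.630625, coefficient = 2
x_8 = 2.8000, f(x_8) = 8.840000, coefficient = 2
x_9 = 3.0250, f(x_9) = 10.150625, coefficient = 2
x_10 = 3.2500, f(x_10) = 11.562500, coefficient = 1

I ≈ (0.225000/2) × 118.918750 = 13.378359
Exact value: 13.359375
Error: 0.018984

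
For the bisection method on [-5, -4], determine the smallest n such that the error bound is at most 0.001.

We need (b-a)/2^n ≤ 0.001
(-4 - (-5))/2^n ≤ 0.001
1/2^n ≤ 0.001
2^n ≥ 1000
n ≥ log₂(1000) = 9.97
n ≥ 10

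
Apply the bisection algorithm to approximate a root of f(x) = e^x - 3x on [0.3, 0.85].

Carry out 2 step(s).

f(x) = e^x - 3x
Initial interval: [0.3, 0.85]

Iteration 1:
  c_1 = (0.300000 + 0.850000)/2 = 0.575000
  f(c_1) = f(0.575000) = 0.052131
  f(a) × f(c) ≥ 0, new interval: [0.575000, 0.850000]
Iteration 2:
  c_2 = (0.575000 + 0.850000)/2 = 0.712500
  f(c_2) = f(0.712500) = -0.098417
  f(a) × f(c) < 0, new interval: [0.575000, 0.712500]

After 2 iteration(s), the approximation is c_2 = 0.712500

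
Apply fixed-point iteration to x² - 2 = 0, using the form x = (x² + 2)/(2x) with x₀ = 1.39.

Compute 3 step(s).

Equation: x² - 2 = 0
Fixed-point form: x = (x² + 2)/(2x)
x₀ = 1.39

x_1 = g(1.390000) = 1.414424
x_2 = g(1.414424) = 1.414214
x_3 = g(1.414214) = 1.414214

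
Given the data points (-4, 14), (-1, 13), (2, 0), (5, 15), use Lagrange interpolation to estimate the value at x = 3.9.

Lagrange interpolation formula:
P(x) = Σ yᵢ × Lᵢ(x)
where Lᵢ(x) = Π_{j≠i} (x - xⱼ)/(xᵢ - xⱼ)

L_0(3.9) = (3.9 - (-1))/(-4 - (-1)) × (3.9 - 2)/(-4 - 2) × (3.9 - 5)/(-4 - 5) = 0.063216
L_1(3.9) = (3.9 - (-4))/(-1 - (-4)) × (3.9 - 2)/(-1 - 2) × (3.9 - 5)/(-1 - 5) = -0.305759
L_2(3.9) = (3.9 - (-4))/(2 - (-4)) × (3.9 - (-1))/(2 - (-1)) × (3.9 - 5)/(2 - 5) = 0.788537
L_3(3.9) = (3.9 - (-4))/(5 - (-4)) × (3.9 - (-1))/(5 - (-1)) × (3.9 - 2)/(5 - 2) = 0.454006

P(3.9) = 14×L_0(3.9) + 13×L_1(3.9) + 0×L_2(3.9) + 15×L_3(3.9)
P(3.9) = 3.720247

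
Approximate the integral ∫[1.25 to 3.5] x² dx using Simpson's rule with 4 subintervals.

f(x) = x²
a = 1.25, b = 3.5, n = 4
h = (b - a)/n = 0.562500

Simpson's rule: (h/3)[f(x₀) + 4f(x₁) + 2f(x₂) + ... + f(xₙ)]

x_0 = 1.2500, f(x_0) = 1.562500, coefficient = 1
x_1 = 1.8125, f(x_1) = 3.285156, coefficient = 4
x_2 = 2.3750, f(x_2) = 5.640625, coefficient = 2
x_3 = 2.9375, f(x_3) = 8.628906, coefficient = 4
x_4 = 3.5000, f(x_4) = 12.250000, coefficient = 1

I ≈ (0.562500/3) × 72.750000 = 13.640625
Exact value: 13.640625
Error: 0.000000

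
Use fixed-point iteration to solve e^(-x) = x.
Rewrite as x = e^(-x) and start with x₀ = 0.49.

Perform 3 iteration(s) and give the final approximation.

Equation: e^(-x) = x
Fixed-point form: x = e^(-x)
x₀ = 0.49

x_1 = g(0.490000) = 0.612626
x_2 = g(0.612626) = 0.541926
x_3 = g(0.541926) = 0.581627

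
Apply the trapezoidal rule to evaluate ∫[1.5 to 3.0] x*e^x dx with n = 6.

f(x) = x*e^x
a = 1.5, b = 3.0, n = 6
h = (b - a)/n = 0.250000

Trapezoidal rule: (h/2)[f(x₀) + 2f(x₁) + 2f(x₂) + ... + f(xₙ)]

x_0 = 1.5000, f(x_0) = 6.722534, coefficient = 1
x_1 = 1.7500, f(x_1) = 10.070555, coefficient = 2
x_2 = 2.0000, f(x_2) = 14.778112, coefficient = 2
x_3 = 2.2500, f(x_3) = 21.347406, coefficient = 2
x_4 = 2.5000, f(x_4) = 30.456235, coefficient = 2
x_5 = 2.7500, f(x_5) = 43.017238, coefficient = 2
x_6 = 3.0000, f(x_6) = 60.256611, coefficient = 1

I ≈ (0.250000/2) × 306.318235 = 38.289779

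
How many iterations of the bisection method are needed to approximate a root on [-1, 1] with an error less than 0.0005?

We need (b-a)/2^n ≤ 0.0005
(1 - (-1))/2^n ≤ 0.0005
2/2^n ≤ 0.0005
2^n ≥ 4000
n ≥ log₂(4000) = 11.97
n ≥ 12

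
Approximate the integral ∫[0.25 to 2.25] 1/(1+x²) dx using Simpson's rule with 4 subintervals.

f(x) = 1/(1+x²)
a = 0.25, b = 2.25, n = 4
h = (b - a)/n = 0.500000

Simpson's rule: (h/3)[f(x₀) + 4f(x₁) + 2f(x₂) + ... + f(xₙ)]

x_0 = 0.2500, f(x_0) = 0.941176, coefficient = 1
x_1 = 0.7500, f(x_1) = 0.640000, coefficient = 4
x_2 = 1.2500, f(x_2) = 0.390244, coefficient = 2
x_3 = 1.7500, f(x_3) = 0.246154, coefficient = 4
x_4 = 2.2500, f(x_4) = 0.164948, coefficient = 1

I ≈ (0.500000/3) × 5.431228 = 0.905205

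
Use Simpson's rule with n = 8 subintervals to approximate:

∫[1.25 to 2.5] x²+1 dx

f(x) = x²+1
a = 1.25, b = 2.5, n = 8
h = (b - a)/n = 0.156250

Simpson's rule: (h/3)[f(x₀) + 4f(x₁) + 2f(x₂) + ... + f(xₙ)]

x_0 = 1.2500, f(x_0) = 2.562500, coefficient = 1
x_1 = 1.4062, f(x_1) = 2.977539, coefficient = 4
x_2 = 1.5625, f(x_2) = 3.441406, coefficient = 2
x_3 = 1.7188, f(x_3) = 3.954102, coefficient = 4
x_4 = 1.8750, f(x_4) = 4.515625, coefficient = 2
x_5 = 2.0312, f(x_5) = 5.125977, coefficient = 4
x_6 = 2.1875, f(x_6) = 5.785156, coefficient = 2
x_7 = 2.3438, f(x_7) = 6.493164, coefficient = 4
x_8 = 2.5000, f(x_8) = 7.250000, coefficient = 1

I ≈ (0.156250/3) × 111.500000 = 5.807292
Exact value: 5.807292
Error: 0.000000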